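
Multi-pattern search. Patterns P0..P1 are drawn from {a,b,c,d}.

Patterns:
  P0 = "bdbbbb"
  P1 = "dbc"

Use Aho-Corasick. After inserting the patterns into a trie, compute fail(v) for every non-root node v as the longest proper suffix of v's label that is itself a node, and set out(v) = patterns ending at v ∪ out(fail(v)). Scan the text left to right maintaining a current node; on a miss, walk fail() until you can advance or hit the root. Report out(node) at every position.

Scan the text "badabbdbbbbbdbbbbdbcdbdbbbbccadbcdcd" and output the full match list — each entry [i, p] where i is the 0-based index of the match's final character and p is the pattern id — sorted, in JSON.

Build:
Trie nodes:
  n0 'ε': b→1 d→7
  n1 'b': d→2
  n2 'bd': b→3
  n3 'bdb': b→4
  n4 'bdbb': b→5
  n5 'bdbbb': b→6
  n6 'bdbbbb': ·  ←P0
  n7 'd': b→8
  n8 'db': c→9
  n9 'dbc': ·  ←P1

Failure links (BFS by depth):
  fail(1) 'b': from fail(0)=0 chase 'b': 0 ⇒ 0;  out=∅∪out(0)=∅
  fail(7) 'd': from fail(0)=0 chase 'd': 0 ⇒ 0;  out=∅∪out(0)=∅
  fail(2) 'bd': from fail(1)=0 chase 'd': 0 ⇒ 7;  out=∅∪out(7)=∅
  fail(8) 'db': from fail(7)=0 chase 'b': 0 ⇒ 1;  out=∅∪out(1)=∅
  fail(3) 'bdb': from fail(2)=7 chase 'b': 7 ⇒ 8;  out=∅∪out(8)=∅
  fail(9) 'dbc': from fail(8)=1 chase 'c': 1→0 ⇒ 0;  out={1}∪out(0)={1}
  fail(4) 'bdbb': from fail(3)=8 chase 'b': 8→1→0 ⇒ 1;  out=∅∪out(1)=∅
  fail(5) 'bdbbb': from fail(4)=1 chase 'b': 1→0 ⇒ 1;  out=∅∪out(1)=∅
  fail(6) 'bdbbbb': from fail(5)=1 chase 'b': 1→0 ⇒ 1;  out={0}∪out(1)={0}

Run:
[0] read 'b'  n0⇒n1
[1] read 'a'  n1⇒n0 (fail-walked)
[2] read 'd'  n0⇒n7
[3] read 'a'  n7⇒n0 (fail-walked)
[4] read 'b'  n0⇒n1
[5] read 'b'  n1⇒n1 (fail-walked)
[6] read 'd'  n1⇒n2
[7] read 'b'  n2⇒n3
[8] read 'b'  n3⇒n4
[9] read 'b'  n4⇒n5
[10] read 'b'  n5⇒n6  emit P0@[5:10]
[11] read 'b'  n6⇒n1 (fail-walked)
[12] read 'd'  n1⇒n2
[13] read 'b'  n2⇒n3
[14] read 'b'  n3⇒n4
[15] read 'b'  n4⇒n5
[16] read 'b'  n5⇒n6  emit P0@[11:16]
[17] read 'd'  n6⇒n2 (fail-walked)
[18] read 'b'  n2⇒n3
[19] read 'c'  n3⇒n9 (fail-walked)  emit P1@[17:19]
[20] read 'd'  n9⇒n7 (fail-walked)
[21] read 'b'  n7⇒n8
[22] read 'd'  n8⇒n2 (fail-walked)
[23] read 'b'  n2⇒n3
[24] read 'b'  n3⇒n4
[25] read 'b'  n4⇒n5
[26] read 'b'  n5⇒n6  emit P0@[21:26]
[27] read 'c'  n6⇒n0 (fail-walked)
[28] read 'c'  n0⇒n0
[29] read 'a'  n0⇒n0
[30] read 'd'  n0⇒n7
[31] read 'b'  n7⇒n8
[32] read 'c'  n8⇒n9  emit P1@[30:32]
[33] read 'd'  n9⇒n7 (fail-walked)
[34] read 'c'  n7⇒n0 (fail-walked)
[35] read 'd'  n0⇒n7

Matches: [[10,0],[16,0],[19,1],[26,0],[32,1]]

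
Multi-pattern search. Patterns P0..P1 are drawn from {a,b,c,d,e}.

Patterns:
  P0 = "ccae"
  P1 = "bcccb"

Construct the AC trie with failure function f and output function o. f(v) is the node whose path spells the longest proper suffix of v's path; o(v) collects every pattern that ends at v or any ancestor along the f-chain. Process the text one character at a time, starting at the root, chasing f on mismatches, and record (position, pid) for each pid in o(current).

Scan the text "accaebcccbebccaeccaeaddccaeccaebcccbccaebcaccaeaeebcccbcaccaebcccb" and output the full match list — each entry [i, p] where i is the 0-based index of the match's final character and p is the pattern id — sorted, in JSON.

Build automaton:
Trie nodes:
  0='ε' goto b→5 c→1
  1='c' goto c→2
  2='cc' goto a→3
  3='cca' goto e→4
  4='ccae' goto ·  [P0 ends]
  5='b' goto c→6
  6='bc' goto c→7
  7='bcc' goto c→8
  8='bccc' goto b→9
  9='bcccb' goto ·  [P1 ends]

BFS fail/out derivation:
  fail(1) 'c': from fail(0)=0 chase 'c': 0 ⇒ 0;  out=∅∪out(0)=∅
  fail(5) 'b': from fail(0)=0 chase 'b': 0 ⇒ 0;  out=∅∪out(0)=∅
  fail(2) 'cc': from fail(1)=0 chase 'c': 0 ⇒ 1;  out=∅∪out(1)=∅
  fail(6) 'bc': from fail(5)=0 chase 'c': 0 ⇒ 1;  out=∅∪out(1)=∅
  fail(3) 'cca': from fail(2)=1 chase 'a': 1→0 ⇒ 0;  out=∅∪out(0)=∅
  fail(7) 'bcc': from fail(6)=1 chase 'c': 1 ⇒ 2;  out=∅∪out(2)=∅
  fail(4) 'ccae': from fail(3)=0 chase 'e': 0 ⇒ 0;  out={0}∪out(0)={0}
  fail(8) 'bccc': from fail(7)=2 chase 'c': 2→1 ⇒ 2;  out=∅∪out(2)=∅
  fail(9) 'bcccb': from fail(8)=2 chase 'b': 2→1→0 ⇒ 5;  out={1}∪out(5)={1}

Scan:
i=0 'a': node 0→0
i=1 'c': node 0→1
i=2 'c': node 1→2
i=3 'a': node 2→3
i=4 'e': node 3→4  → match P0@[1:4]
i=5 'b': node 4→5 (via fail)
i=6 'c': node 5→6
i=7 'c': node 6→7
i=8 'c': node 7→8
i=9 'b': node 8→9  → match P1@[5:9]
i=10 'e': node 9→0 (via fail)
i=11 'b': node 0→5
i=12 'c': node 5→6
i=13 'c': node 6→7
i=14 'a': node 7→3 (via fail)
i=15 'e': node 3→4  → match P0@[12:15]
i=16 'c': node 4→1 (via fail)
i=17 'c': node 1→2
i=18 'a': node 2→3
i=19 'e': node 3→4  → match P0@[16:19]
i=20 'a': node 4→0 (via fail)
i=21 'd': node 0→0
i=22 'd': node 0→0
i=23 'c': node 0→1
i=24 'c': node 1→2
i=25 'a': node 2→3
i=26 'e': node 3→4  → match P0@[23:26]
i=27 'c': node 4→1 (via fail)
i=28 'c': node 1→2
i=29 'a': node 2→3
i=30 'e': node 3→4  → match P0@[27:30]
i=31 'b': node 4→5 (via fail)
i=32 'c': node 5→6
i=33 'c': node 6→7
i=34 'c': node 7→8
i=35 'b': node 8→9  → match P1@[31:35]
i=36 'c': node 9→6 (via fail)
i=37 'c': node 6→7
i=38 'a': node 7→3 (via fail)
i=39 'e': node 3→4  → match P0@[36:39]
i=40 'b': node 4→5 (via fail)
i=41 'c': node 5→6
i=42 'a': node 6→0 (via fail)
i=43 'c': node 0→1
i=44 'c': node 1→2
i=45 'a': node 2→3
i=46 'e': node 3→4  → match P0@[43:46]
i=47 'a': node 4→0 (via fail)
i=48 'e': node 0→0
i=49 'e': node 0→0
i=50 'b': node 0→5
i=51 'c': node 5→6
i=52 'c': node 6→7
i=53 'c': node 7→8
i=54 'b': node 8→9  → match P1@[50:54]
i=55 'c': node 9→6 (via fail)
i=56 'a': node 6→0 (via fail)
i=57 'c': node 0→1
i=58 'c': node 1→2
i=59 'a': node 2→3
i=60 'e': node 3→4  → match P0@[57:60]
i=61 'b': node 4→5 (via fail)
i=62 'c': node 5→6
i=63 'c': node 6→7
i=64 'c': node 7→8
i=65 'b': node 8→9  → match P1@[61:65]

All matches (sorted): [[4,0],[9,1],[15,0],[19,0],[26,0],[30,0],[35,1],[39,0],[46,0],[54,1],[60,0],[65,1]]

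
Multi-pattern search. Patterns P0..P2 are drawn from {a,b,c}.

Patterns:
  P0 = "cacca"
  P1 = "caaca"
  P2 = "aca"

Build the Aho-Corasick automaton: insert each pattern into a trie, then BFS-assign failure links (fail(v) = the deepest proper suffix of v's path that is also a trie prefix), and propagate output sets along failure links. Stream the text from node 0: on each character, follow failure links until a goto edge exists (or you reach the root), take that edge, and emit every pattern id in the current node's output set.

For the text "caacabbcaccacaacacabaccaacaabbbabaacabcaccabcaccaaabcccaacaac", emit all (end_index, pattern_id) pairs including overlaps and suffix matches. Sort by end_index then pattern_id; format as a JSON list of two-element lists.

Build:
Trie (insert patterns):
  n0 'ε': a→9 c→1
  n1 'c': a→2
  n2 'ca': a→6 c→3
  n3 'cac': c→4
  n4 'cacc': a→5
  n5 'cacca': ·  [P0 ends]
  n6 'caa': c→7
  n7 'caac': a→8
  n8 'caaca': ·  [P1 ends]
  n9 'a': c→10
  n10 'ac': a→11
  n11 'aca': ·  [P2 ends]

Failure links (BFS by depth):
  fail(1) 'c': from fail(0)=0 chase 'c': 0 ⇒ 0;  out=∅∪out(0)=∅
  fail(9) 'a': from fail(0)=0 chase 'a': 0 ⇒ 0;  out=∅∪out(0)=∅
  fail(2) 'ca': from fail(1)=0 chase 'a': 0 ⇒ 9;  out=∅∪out(9)=∅
  fail(10) 'ac': from fail(9)=0 chase 'c': 0 ⇒ 1;  out=∅∪out(1)=∅
  fail(3) 'cac': from fail(2)=9 chase 'c': 9 ⇒ 10;  out=∅∪out(10)=∅
  fail(6) 'caa': from fail(2)=9 chase 'a': 9→0 ⇒ 9;  out=∅∪out(9)=∅
  fail(11) 'aca': from fail(10)=1 chase 'a': 1 ⇒ 2;  out={2}∪out(2)={2}
  fail(4) 'cacc': from fail(3)=10 chase 'c': 10→1→0 ⇒ 1;  out=∅∪out(1)=∅
  fail(7) 'caac': from fail(6)=9 chase 'c': 9 ⇒ 10;  out=∅∪out(10)=∅
  fail(5) 'cacca': from fail(4)=1 chase 'a': 1 ⇒ 2;  out={0}∪out(2)={0}
  fail(8) 'caaca': from fail(7)=10 chase 'a': 10 ⇒ 11;  out={1}∪out(11)={1,2}

Text stream:
pos 0 'c': at 1
pos 1 'a': at 2
pos 2 'a': at 6
pos 3 'c': at 7
pos 4 'a': at 8  ** P1@[0:4],P2@[2:4]
pos 5 'b': at 0 ·f
pos 6 'b': at 0
pos 7 'c': at 1
pos 8 'a': at 2
pos 9 'c': at 3
pos 10 'c': at 4
pos 11 'a': at 5  ** P0@[7:11]
pos 12 'c': at 3 ·f
pos 13 'a': at 11 ·f  ** P2@[11:13]
pos 14 'a': at 6 ·f
pos 15 'c': at 7
pos 16 'a': at 8  ** P1@[12:16],P2@[14:16]
pos 17 'c': at 3 ·f
pos 18 'a': at 11 ·f  ** P2@[16:18]
pos 19 'b': at 0 ·f
pos 20 'a': at 9
pos 21 'c': at 10
pos 22 'c': at 1 ·f
pos 23 'a': at 2
pos 24 'a': at 6
pos 25 'c': at 7
pos 26 'a': at 8  ** P1@[22:26],P2@[24:26]
pos 27 'a': at 6 ·f
pos 28 'b': at 0 ·f
pos 29 'b': at 0
pos 30 'b': at 0
pos 31 'a': at 9
pos 32 'b': at 0 ·f
pos 33 'a': at 9
pos 34 'a': at 9 ·f
pos 35 'c': at 10
pos 36 'a': at 11  ** P2@[34:36]
pos 37 'b': at 0 ·f
pos 38 'c': at 1
pos 39 'a': at 2
pos 40 'c': at 3
pos 41 'c': at 4
pos 42 'a': at 5  ** P0@[38:42]
pos 43 'b': at 0 ·f
pos 44 'c': at 1
pos 45 'a': at 2
pos 46 'c': at 3
pos 47 'c': at 4
pos 48 'a': at 5  ** P0@[44:48]
pos 49 'a': at 6 ·f
pos 50 'a': at 9 ·f
pos 51 'b': at 0 ·f
pos 52 'c': at 1
pos 53 'c': at 1 ·f
pos 54 'c': at 1 ·f
pos 55 'a': at 2
pos 56 'a': at 6
pos 57 'c': at 7
pos 58 'a': at 8  ** P1@[54:58],P2@[56:58]
pos 59 'a': at 6 ·f
pos 60 'c': at 7

All matches (sorted): [[4,1],[4,2],[11,0],[13,2],[16,1],[16,2],[18,2],[26,1],[26,2],[36,2],[42,0],[48,0],[58,1],[58,2]]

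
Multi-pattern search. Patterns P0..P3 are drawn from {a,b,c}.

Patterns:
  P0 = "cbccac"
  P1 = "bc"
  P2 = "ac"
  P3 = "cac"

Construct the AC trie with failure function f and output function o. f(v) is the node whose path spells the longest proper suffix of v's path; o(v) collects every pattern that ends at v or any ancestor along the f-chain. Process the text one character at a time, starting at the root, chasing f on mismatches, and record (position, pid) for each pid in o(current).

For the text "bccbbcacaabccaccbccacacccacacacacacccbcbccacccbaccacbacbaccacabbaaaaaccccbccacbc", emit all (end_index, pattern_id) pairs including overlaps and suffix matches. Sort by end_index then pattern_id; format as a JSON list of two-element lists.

Build automaton:
Trie nodes:
  n0 'ε': a→9 b→7 c→1
  n1 'c': a→11 b→2
  n2 'cb': c→3
  n3 'cbc': c→4
  n4 'cbcc': a→5
  n5 'cbcca': c→6
  n6 'cbccac': ·  ←P0
  n7 'b': c→8
  n8 'bc': ·  ←P1
  n9 'a': c→10
  n10 'ac': ·  ←P2
  n11 'ca': c→12
  n12 'cac': ·  ←P3

BFS fail/out derivation:
  fail(1) 'c': from fail(0)=0 chase 'c': 0 ⇒ 0;  out=∅∪out(0)=∅
  fail(7) 'b': from fail(0)=0 chase 'b': 0 ⇒ 0;  out=∅∪out(0)=∅
  fail(9) 'a': from fail(0)=0 chase 'a': 0 ⇒ 0;  out=∅∪out(0)=∅
  fail(2) 'cb': from fail(1)=0 chase 'b': 0 ⇒ 7;  out=∅∪out(7)=∅
  fail(8) 'bc': from fail(7)=0 chase 'c': 0 ⇒ 1;  out={1}∪out(1)={1}
  fail(10) 'ac': from fail(9)=0 chase 'c': 0 ⇒ 1;  out={2}∪out(1)={2}
  fail(11) 'ca': from fail(1)=0 chase 'a': 0 ⇒ 9;  out=∅∪out(9)=∅
  fail(3) 'cbc': from fail(2)=7 chase 'c': 7 ⇒ 8;  out=∅∪out(8)={1}
  fail(12) 'cac': from fail(11)=9 chase 'c': 9 ⇒ 10;  out={3}∪out(10)={2,3}
  fail(4) 'cbcc': from fail(3)=8 chase 'c': 8→1→0 ⇒ 1;  out=∅∪out(1)=∅
  fail(5) 'cbcca': from fail(4)=1 chase 'a': 1 ⇒ 11;  out=∅∪out(11)=∅
  fail(6) 'cbccac': from fail(5)=11 chase 'c': 11 ⇒ 12;  out={0}∪out(12)={0,2,3}

Run:
pos 0 'b': at 7
pos 1 'c': at 8  → match P1@[0:1]
pos 2 'c': at 1 (fail-walked)
pos 3 'b': at 2
pos 4 'b': at 7 (fail-walked)
pos 5 'c': at 8  → match P1@[4:5]
pos 6 'a': at 11 (fail-walked)
pos 7 'c': at 12  → match P2@[6:7],P3@[5:7]
pos 8 'a': at 11 (fail-walked)
pos 9 'a': at 9 (fail-walked)
pos 10 'b': at 7 (fail-walked)
pos 11 'c': at 8  → match P1@[10:11]
pos 12 'c': at 1 (fail-walked)
pos 13 'a': at 11
pos 14 'c': at 12  → match P2@[13:14],P3@[12:14]
pos 15 'c': at 1 (fail-walked)
pos 16 'b': at 2
pos 17 'c': at 3  → match P1@[16:17]
pos 18 'c': at 4
pos 19 'a': at 5
pos 20 'c': at 6  → match P0@[15:20],P2@[19:20],P3@[18:20]
pos 21 'a': at 11 (fail-walked)
pos 22 'c': at 12  → match P2@[21:22],P3@[20:22]
pos 23 'c': at 1 (fail-walked)
pos 24 'c': at 1 (fail-walked)
pos 25 'a': at 11
pos 26 'c': at 12  → match P2@[25:26],P3@[24:26]
pos 27 'a': at 11 (fail-walked)
pos 28 'c': at 12  → match P2@[27:28],P3@[26:28]
pos 29 'a': at 11 (fail-walked)
pos 30 'c': at 12  → match P2@[29:30],P3@[28:30]
pos 31 'a': at 11 (fail-walked)
pos 32 'c': at 12  → match P2@[31:32],P3@[30:32]
pos 33 'a': at 11 (fail-walked)
pos 34 'c': at 12  → match P2@[33:34],P3@[32:34]
pos 35 'c': at 1 (fail-walked)
pos 36 'c': at 1 (fail-walked)
pos 37 'b': at 2
pos 38 'c': at 3  → match P1@[37:38]
pos 39 'b': at 2 (fail-walked)
pos 40 'c': at 3  → match P1@[39:40]
pos 41 'c': at 4
pos 42 'a': at 5
pos 43 'c': at 6  → match P0@[38:43],P2@[42:43],P3@[41:43]
pos 44 'c': at 1 (fail-walked)
pos 45 'c': at 1 (fail-walked)
pos 46 'b': at 2
pos 47 'a': at 9 (fail-walked)
pos 48 'c': at 10  → match P2@[47:48]
pos 49 'c': at 1 (fail-walked)
pos 50 'a': at 11
pos 51 'c': at 12  → match P2@[50:51],P3@[49:51]
pos 52 'b': at 2 (fail-walked)
pos 53 'a': at 9 (fail-walked)
pos 54 'c': at 10  → match P2@[53:54]
pos 55 'b': at 2 (fail-walked)
pos 56 'a': at 9 (fail-walked)
pos 57 'c': at 10  → match P2@[56:57]
pos 58 'c': at 1 (fail-walked)
pos 59 'a': at 11
pos 60 'c': at 12  → match P2@[59:60],P3@[58:60]
pos 61 'a': at 11 (fail-walked)
pos 62 'b': at 7 (fail-walked)
pos 63 'b': at 7 (fail-walked)
pos 64 'a': at 9 (fail-walked)
pos 65 'a': at 9 (fail-walked)
pos 66 'a': at 9 (fail-walked)
pos 67 'a': at 9 (fail-walked)
pos 68 'a': at 9 (fail-walked)
pos 69 'c': at 10  → match P2@[68:69]
pos 70 'c': at 1 (fail-walked)
pos 71 'c': at 1 (fail-walked)
pos 72 'c': at 1 (fail-walked)
pos 73 'b': at 2
pos 74 'c': at 3  → match P1@[73:74]
pos 75 'c': at 4
pos 76 'a': at 5
pos 77 'c': at 6  → match P0@[72:77],P2@[76:77],P3@[75:77]
pos 78 'b': at 2 (fail-walked)
pos 79 'c': at 3  → match P1@[78:79]

Matches: [[1,1],[5,1],[7,2],[7,3],[11,1],[14,2],[14,3],[17,1],[20,0],[20,2],[20,3],[22,2],[22,3],[26,2],[26,3],[28,2],[28,3],[30,2],[30,3],[32,2],[32,3],[34,2],[34,3],[38,1],[40,1],[43,0],[43,2],[43,3],[48,2],[51,2],[51,3],[54,2],[57,2],[60,2],[60,3],[69,2],[74,1],[77,0],[77,2],[77,3],[79,1]]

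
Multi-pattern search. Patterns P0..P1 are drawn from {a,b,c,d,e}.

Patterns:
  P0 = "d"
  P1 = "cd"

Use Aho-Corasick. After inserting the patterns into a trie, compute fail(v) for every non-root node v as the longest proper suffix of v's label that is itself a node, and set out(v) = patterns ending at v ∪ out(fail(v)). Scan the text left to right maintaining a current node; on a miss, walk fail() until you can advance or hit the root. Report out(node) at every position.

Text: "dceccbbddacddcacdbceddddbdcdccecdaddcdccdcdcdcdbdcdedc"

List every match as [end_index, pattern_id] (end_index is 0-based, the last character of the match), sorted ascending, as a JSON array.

Construct AC machine:
Trie (insert patterns):
  0='ε' goto c→2 d→1
  1='d' goto ·  ←P0
  2='c' goto d→3
  3='cd' goto ·  ←P1

Failure links (BFS by depth):
  n1('d'): parent n0 fail=0; on 'd' 0 → fail=0;  out {0}∪∅={0}
  n2('c'): parent n0 fail=0; on 'c' 0 → fail=0;  out ∅∪∅=∅
  n3('cd'): parent n2 fail=0; on 'd' 0 → fail=1;  out {1}∪{0}={0,1}

Text stream:
[0] read 'd'  n0⇒n1  ** P0@[0:0]
[1] read 'c'  n1⇒n2 (fail-walked)
[2] read 'e'  n2⇒n0 (fail-walked)
[3] read 'c'  n0⇒n2
[4] read 'c'  n2⇒n2 (fail-walked)
[5] read 'b'  n2⇒n0 (fail-walked)
[6] read 'b'  n0⇒n0
[7] read 'd'  n0⇒n1  ** P0@[7:7]
[8] read 'd'  n1⇒n1 (fail-walked)  ** P0@[8:8]
[9] read 'a'  n1⇒n0 (fail-walked)
[10] read 'c'  n0⇒n2
[11] read 'd'  n2⇒n3  ** P0@[11:11],P1@[10:11]
[12] read 'd'  n3⇒n1 (fail-walked)  ** P0@[12:12]
[13] read 'c'  n1⇒n2 (fail-walked)
[14] read 'a'  n2⇒n0 (fail-walked)
[15] read 'c'  n0⇒n2
[16] read 'd'  n2⇒n3  ** P0@[16:16],P1@[15:16]
[17] read 'b'  n3⇒n0 (fail-walked)
[18] read 'c'  n0⇒n2
[19] read 'e'  n2⇒n0 (fail-walked)
[20] read 'd'  n0⇒n1  ** P0@[20:20]
[21] read 'd'  n1⇒n1 (fail-walked)  ** P0@[21:21]
[22] read 'd'  n1⇒n1 (fail-walked)  ** P0@[22:22]
[23] read 'd'  n1⇒n1 (fail-walked)  ** P0@[23:23]
[24] read 'b'  n1⇒n0 (fail-walked)
[25] read 'd'  n0⇒n1  ** P0@[25:25]
[26] read 'c'  n1⇒n2 (fail-walked)
[27] read 'd'  n2⇒n3  ** P0@[27:27],P1@[26:27]
[28] read 'c'  n3⇒n2 (fail-walked)
[29] read 'c'  n2⇒n2 (fail-walked)
[30] read 'e'  n2⇒n0 (fail-walked)
[31] read 'c'  n0⇒n2
[32] read 'd'  n2⇒n3  ** P0@[32:32],P1@[31:32]
[33] read 'a'  n3⇒n0 (fail-walked)
[34] read 'd'  n0⇒n1  ** P0@[34:34]
[35] read 'd'  n1⇒n1 (fail-walked)  ** P0@[35:35]
[36] read 'c'  n1⇒n2 (fail-walked)
[37] read 'd'  n2⇒n3  ** P0@[37:37],P1@[36:37]
[38] read 'c'  n3⇒n2 (fail-walked)
[39] read 'c'  n2⇒n2 (fail-walked)
[40] read 'd'  n2⇒n3  ** P0@[40:40],P1@[39:40]
[41] read 'c'  n3⇒n2 (fail-walked)
[42] read 'd'  n2⇒n3  ** P0@[42:42],P1@[41:42]
[43] read 'c'  n3⇒n2 (fail-walked)
[44] read 'd'  n2⇒n3  ** P0@[44:44],P1@[43:44]
[45] read 'c'  n3⇒n2 (fail-walked)
[46] read 'd'  n2⇒n3  ** P0@[46:46],P1@[45:46]
[47] read 'b'  n3⇒n0 (fail-walked)
[48] read 'd'  n0⇒n1  ** P0@[48:48]
[49] read 'c'  n1⇒n2 (fail-walked)
[50] read 'd'  n2⇒n3  ** P0@[50:50],P1@[49:50]
[51] read 'e'  n3⇒n0 (fail-walked)
[52] read 'd'  n0⇒n1  ** P0@[52:52]
[53] read 'c'  n1⇒n2 (fail-walked)

Matches: [[0,0],[7,0],[8,0],[11,0],[11,1],[12,0],[16,0],[16,1],[20,0],[21,0],[22,0],[23,0],[25,0],[27,0],[27,1],[32,0],[32,1],[34,0],[35,0],[37,0],[37,1],[40,0],[40,1],[42,0],[42,1],[44,0],[44,1],[46,0],[46,1],[48,0],[50,0],[50,1],[52,0]]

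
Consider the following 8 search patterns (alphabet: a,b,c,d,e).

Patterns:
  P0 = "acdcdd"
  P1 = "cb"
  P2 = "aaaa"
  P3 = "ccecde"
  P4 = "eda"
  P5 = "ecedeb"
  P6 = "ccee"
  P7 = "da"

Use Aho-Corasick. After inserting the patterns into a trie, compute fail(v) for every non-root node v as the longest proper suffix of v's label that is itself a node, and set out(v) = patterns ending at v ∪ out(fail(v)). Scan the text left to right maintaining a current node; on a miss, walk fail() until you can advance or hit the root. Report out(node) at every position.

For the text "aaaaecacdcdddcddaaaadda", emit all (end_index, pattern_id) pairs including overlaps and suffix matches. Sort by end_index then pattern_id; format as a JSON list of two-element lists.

Build automaton:
Trie nodes:
  n0 'ε': a→1 c→7 d→26 e→17
  n1 'a': a→9 c→2
  n2 'ac': d→3
  n3 'acd': c→4
  n4 'acdc': d→5
  n5 'acdcd': d→6
  n6 'acdcdd': ·  [P0 ends]
  n7 'c': b→8 c→12
  n8 'cb': ·  [P1 ends]
  n9 'aa': a→10
  n10 'aaa': a→11
  n11 'aaaa': ·  [P2 ends]
  n12 'cc': e→13
  n13 'cce': c→14 e→25
  n14 'ccec': d→15
  n15 'ccecd': e→16
  n16 'ccecde': ·  [P3 ends]
  n17 'e': c→20 d→18
  n18 'ed': a→19
  n19 'eda': ·  [P4 ends]
  n20 'ec': e→21
  n21 'ece': d→22
  n22 'eced': e→23
  n23 'ecede': b→24
  n24 'ecedeb': ·  [P5 ends]
  n25 'ccee': ·  [P6 ends]
  n26 'd': a→27
  n27 'da': ·  [P7 ends]

BFS fail/out derivation:
  fail(1) 'a': from fail(0)=0 chase 'a': 0 ⇒ 0;  out=∅∪out(0)=∅
  fail(7) 'c': from fail(0)=0 chase 'c': 0 ⇒ 0;  out=∅∪out(0)=∅
  fail(17) 'e': from fail(0)=0 chase 'e': 0 ⇒ 0;  out=∅∪out(0)=∅
  fail(26) 'd': from fail(0)=0 chase 'd': 0 ⇒ 0;  out=∅∪out(0)=∅
  fail(2) 'ac': from fail(1)=0 chase 'c': 0 ⇒ 7;  out=∅∪out(7)=∅
  fail(8) 'cb': from fail(7)=0 chase 'b': 0 ⇒ 0;  out={1}∪out(0)={1}
  fail(9) 'aa': from fail(1)=0 chase 'a': 0 ⇒ 1;  out=∅∪out(1)=∅
  fail(12) 'cc': from fail(7)=0 chase 'c': 0 ⇒ 7;  out=∅∪out(7)=∅
  fail(18) 'ed': from fail(17)=0 chase 'd': 0 ⇒ 26;  out=∅∪out(26)=∅
  fail(20) 'ec': from fail(17)=0 chase 'c': 0 ⇒ 7;  out=∅∪out(7)=∅
  fail(27) 'da': from fail(26)=0 chase 'a': 0 ⇒ 1;  out={7}∪out(1)={7}
  fail(3) 'acd': from fail(2)=7 chase 'd': 7→0 ⇒ 26;  out=∅∪out(26)=∅
  fail(10) 'aaa': from fail(9)=1 chase 'a': 1 ⇒ 9;  out=∅∪out(9)=∅
  fail(13) 'cce': from fail(12)=7 chase 'e': 7→0 ⇒ 17;  out=∅∪out(17)=∅
  fail(19) 'eda': from fail(18)=26 chase 'a': 26 ⇒ 27;  out={4}∪out(27)={4,7}
  fail(21) 'ece': from fail(20)=7 chase 'e': 7→0 ⇒ 17;  out=∅∪out(17)=∅
  fail(4) 'acdc': from fail(3)=26 chase 'c': 26→0 ⇒ 7;  out=∅∪out(7)=∅
  fail(11) 'aaaa': from fail(10)=9 chase 'a': 9 ⇒ 10;  out={2}∪out(10)={2}
  fail(14) 'ccec': from fail(13)=17 chase 'c': 17 ⇒ 20;  out=∅∪out(20)=∅
  fail(22) 'eced': from fail(21)=17 chase 'd': 17 ⇒ 18;  out=∅∪out(18)=∅
  fail(25) 'ccee': from fail(13)=17 chase 'e': 17→0 ⇒ 17;  out={6}∪out(17)={6}
  fail(5) 'acdcd': from fail(4)=7 chase 'd': 7→0 ⇒ 26;  out=∅∪out(26)=∅
  fail(15) 'ccecd': from fail(14)=20 chase 'd': 20→7→0 ⇒ 26;  out=∅∪out(26)=∅
  fail(23) 'ecede': from fail(22)=18 chase 'e': 18→26→0 ⇒ 17;  out=∅∪out(17)=∅
  fail(6) 'acdcdd': from fail(5)=26 chase 'd': 26→0 ⇒ 26;  out={0}∪out(26)={0}
  fail(16) 'ccecde': from fail(15)=26 chase 'e': 26→0 ⇒ 17;  out={3}∪out(17)={3}
  fail(24) 'ecedeb': from fail(23)=17 chase 'b': 17→0 ⇒ 0;  out={5}∪out(0)={5}

Run:
[0] read 'a'  n0⇒n1
[1] read 'a'  n1⇒n9
[2] read 'a'  n9⇒n10
[3] read 'a'  n10⇒n11  → match P2@[0:3]
[4] read 'e'  n11⇒n17 (via fail)
[5] read 'c'  n17⇒n20
[6] read 'a'  n20⇒n1 (via fail)
[7] read 'c'  n1⇒n2
[8] read 'd'  n2⇒n3
[9] read 'c'  n3⇒n4
[10] read 'd'  n4⇒n5
[11] read 'd'  n5⇒n6  → match P0@[6:11]
[12] read 'd'  n6⇒n26 (via fail)
[13] read 'c'  n26⇒n7 (via fail)
[14] read 'd'  n7⇒n26 (via fail)
[15] read 'd'  n26⇒n26 (via fail)
[16] read 'a'  n26⇒n27  → match P7@[15:16]
[17] read 'a'  n27⇒n9 (via fail)
[18] read 'a'  n9⇒n10
[19] read 'a'  n10⇒n11  → match P2@[16:19]
[20] read 'd'  n11⇒n26 (via fail)
[21] read 'd'  n26⇒n26 (via fail)
[22] read 'a'  n26⇒n27  → match P7@[21:22]

All matches (sorted): [[3,2],[11,0],[16,7],[19,2],[22,7]]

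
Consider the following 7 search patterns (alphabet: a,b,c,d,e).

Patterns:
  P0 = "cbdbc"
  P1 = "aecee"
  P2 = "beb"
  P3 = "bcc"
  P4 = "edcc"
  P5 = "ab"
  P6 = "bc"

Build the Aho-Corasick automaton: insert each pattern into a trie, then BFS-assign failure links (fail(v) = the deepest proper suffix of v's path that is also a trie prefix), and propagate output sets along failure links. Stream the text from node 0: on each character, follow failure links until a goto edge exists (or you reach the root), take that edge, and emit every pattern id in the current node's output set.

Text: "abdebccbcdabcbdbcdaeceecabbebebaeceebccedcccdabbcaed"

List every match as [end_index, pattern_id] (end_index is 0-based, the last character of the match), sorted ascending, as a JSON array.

Construct AC machine:
Trie (insert patterns):
  n0 'ε': a→6 b→11 c→1 e→16
  n1 'c': b→2
  n2 'cb': d→3
  n3 'cbd': b→4
  n4 'cbdb': c→5
  n5 'cbdbc': ·  ←P0
  n6 'a': b→20 e→7
  n7 'ae': c→8
  n8 'aec': e→9
  n9 'aece': e→10
  n10 'aecee': ·  ←P1
  n11 'b': c→14 e→12
  n12 'be': b→13
  n13 'beb': ·  ←P2
  n14 'bc': c→15  ←P6
  n15 'bcc': ·  ←P3
  n16 'e': d→17
  n17 'ed': c→18
  n18 'edc': c→19
  n19 'edcc': ·  ←P4
  n20 'ab': ·  ←P5

Failure links (BFS by depth):
  n1('c'): parent n0 fail=0; on 'c' 0 → fail=0;  out ∅∪∅=∅
  n6('a'): parent n0 fail=0; on 'a' 0 → fail=0;  out ∅∪∅=∅
  n11('b'): parent n0 fail=0; on 'b' 0 → fail=0;  out ∅∪∅=∅
  n16('e'): parent n0 fail=0; on 'e' 0 → fail=0;  out ∅∪∅=∅
  n2('cb'): parent n1 fail=0; on 'b' 0 → fail=11;  out ∅∪∅=∅
  n7('ae'): parent n6 fail=0; on 'e' 0 → fail=16;  out ∅∪∅=∅
  n12('be'): parent n11 fail=0; on 'e' 0 → fail=16;  out ∅∪∅=∅
  n14('bc'): parent n11 fail=0; on 'c' 0 → fail=1;  out {6}∪∅={6}
  n17('ed'): parent n16 fail=0; on 'd' 0 → fail=0;  out ∅∪∅=∅
  n20('ab'): parent n6 fail=0; on 'b' 0 → fail=11;  out {5}∪∅={5}
  n3('cbd'): parent n2 fail=11; on 'd' 11→0 → fail=0;  out ∅∪∅=∅
  n8('aec'): parent n7 fail=16; on 'c' 16→0 → fail=1;  out ∅∪∅=∅
  n13('beb'): parent n12 fail=16; on 'b' 16→0 → fail=11;  out {2}∪∅={2}
  n15('bcc'): parent n14 fail=1; on 'c' 1→0 → fail=1;  out {3}∪∅={3}
  n18('edc'): parent n17 fail=0; on 'c' 0 → fail=1;  out ∅∪∅=∅
  n4('cbdb'): parent n3 fail=0; on 'b' 0 → fail=11;  out ∅∪∅=∅
  n9('aece'): parent n8 fail=1; on 'e' 1→0 → fail=16;  out ∅∪∅=∅
  n19('edcc'): parent n18 fail=1; on 'c' 1→0 → fail=1;  out {4}∪∅={4}
  n5('cbdbc'): parent n4 fail=11; on 'c' 11 → fail=14;  out {0}∪{6}={0,6}
  n10('aecee'): parent n9 fail=16; on 'e' 16→0 → fail=16;  out {1}∪∅={1}

Run:
i=0 'a': node 0→6
i=1 'b': node 6→20  ** P5@[0:1]
i=2 'd': node 20→0 (fail-walked)
i=3 'e': node 0→16
i=4 'b': node 16→11 (fail-walked)
i=5 'c': node 11→14  ** P6@[4:5]
i=6 'c': node 14→15  ** P3@[4:6]
i=7 'b': node 15→2 (fail-walked)
i=8 'c': node 2→14 (fail-walked)  ** P6@[7:8]
i=9 'd': node 14→0 (fail-walked)
i=10 'a': node 0→6
i=11 'b': node 6→20  ** P5@[10:11]
i=12 'c': node 20→14 (fail-walked)  ** P6@[11:12]
i=13 'b': node 14→2 (fail-walked)
i=14 'd': node 2→3
i=15 'b': node 3→4
i=16 'c': node 4→5  ** P0@[12:16],P6@[15:16]
i=17 'd': node 5→0 (fail-walked)
i=18 'a': node 0→6
i=19 'e': node 6→7
i=20 'c': node 7→8
i=21 'e': node 8→9
i=22 'e': node 9→10  ** P1@[18:22]
i=23 'c': node 10→1 (fail-walked)
i=24 'a': node 1→6 (fail-walked)
i=25 'b': node 6→20  ** P5@[24:25]
i=26 'b': node 20→11 (fail-walked)
i=27 'e': node 11→12
i=28 'b': node 12→13  ** P2@[26:28]
i=29 'e': node 13→12 (fail-walked)
i=30 'b': node 12→13  ** P2@[28:30]
i=31 'a': node 13→6 (fail-walked)
i=32 'e': node 6→7
i=33 'c': node 7→8
i=34 'e': node 8→9
i=35 'e': node 9→10  ** P1@[31:35]
i=36 'b': node 10→11 (fail-walked)
i=37 'c': node 11→14  ** P6@[36:37]
i=38 'c': node 14→15  ** P3@[36:38]
i=39 'e': node 15→16 (fail-walked)
i=40 'd': node 16→17
i=41 'c': node 17→18
i=42 'c': node 18→19  ** P4@[39:42]
i=43 'c': node 19→1 (fail-walked)
i=44 'd': node 1→0 (fail-walked)
i=45 'a': node 0→6
i=46 'b': node 6→20  ** P5@[45:46]
i=47 'b': node 20→11 (fail-walked)
i=48 'c': node 11→14  ** P6@[47:48]
i=49 'a': node 14→6 (fail-walked)
i=50 'e': node 6→7
i=51 'd': node 7→17 (fail-walked)

Matches: [[1,5],[5,6],[6,3],[8,6],[11,5],[12,6],[16,0],[16,6],[22,1],[25,5],[28,2],[30,2],[35,1],[37,6],[38,3],[42,4],[46,5],[48,6]]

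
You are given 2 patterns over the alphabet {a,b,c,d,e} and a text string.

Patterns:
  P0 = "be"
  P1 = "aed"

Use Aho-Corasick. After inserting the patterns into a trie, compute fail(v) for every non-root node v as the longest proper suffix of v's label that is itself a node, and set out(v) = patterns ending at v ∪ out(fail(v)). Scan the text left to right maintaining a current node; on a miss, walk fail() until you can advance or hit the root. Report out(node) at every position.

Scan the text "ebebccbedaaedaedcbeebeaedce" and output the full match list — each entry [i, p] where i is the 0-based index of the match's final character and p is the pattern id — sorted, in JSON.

Build automaton:
Trie nodes:
  0='ε' goto a→3 b→1
  1='b' goto e→2
  2='be' goto ·  [P0 ends]
  3='a' goto e→4
  4='ae' goto d→5
  5='aed' goto ·  [P1 ends]

BFS fail/out derivation:
  n1('b'): parent n0 fail=0; on 'b' 0 → fail=0;  out ∅∪∅=∅
  n3('a'): parent n0 fail=0; on 'a' 0 → fail=0;  out ∅∪∅=∅
  n2('be'): parent n1 fail=0; on 'e' 0 → fail=0;  out {0}∪∅={0}
  n4('ae'): parent n3 fail=0; on 'e' 0 → fail=0;  out ∅∪∅=∅
  n5('aed'): parent n4 fail=0; on 'd' 0 → fail=0;  out {1}∪∅={1}

Scan:
[0] read 'e'  n0⇒n0
[1] read 'b'  n0⇒n1
[2] read 'e'  n1⇒n2  emit P0@[1:2]
[3] read 'b'  n2⇒n1 ·f
[4] read 'c'  n1⇒n0 ·f
[5] read 'c'  n0⇒n0
[6] read 'b'  n0⇒n1
[7] read 'e'  n1⇒n2  emit P0@[6:7]
[8] read 'd'  n2⇒n0 ·f
[9] read 'a'  n0⇒n3
[10] read 'a'  n3⇒n3 ·f
[11] read 'e'  n3⇒n4
[12] read 'd'  n4⇒n5  emit P1@[10:12]
[13] read 'a'  n5⇒n3 ·f
[14] read 'e'  n3⇒n4
[15] read 'd'  n4⇒n5  emit P1@[13:15]
[16] read 'c'  n5⇒n0 ·f
[17] read 'b'  n0⇒n1
[18] read 'e'  n1⇒n2  emit P0@[17:18]
[19] read 'e'  n2⇒n0 ·f
[20] read 'b'  n0⇒n1
[21] read 'e'  n1⇒n2  emit P0@[20:21]
[22] read 'a'  n2⇒n3 ·f
[23] read 'e'  n3⇒n4
[24] read 'd'  n4⇒n5  emit P1@[22:24]
[25] read 'c'  n5⇒n0 ·f
[26] read 'e'  n0⇒n0

All matches (sorted): [[2,0],[7,0],[12,1],[15,1],[18,0],[21,0],[24,1]]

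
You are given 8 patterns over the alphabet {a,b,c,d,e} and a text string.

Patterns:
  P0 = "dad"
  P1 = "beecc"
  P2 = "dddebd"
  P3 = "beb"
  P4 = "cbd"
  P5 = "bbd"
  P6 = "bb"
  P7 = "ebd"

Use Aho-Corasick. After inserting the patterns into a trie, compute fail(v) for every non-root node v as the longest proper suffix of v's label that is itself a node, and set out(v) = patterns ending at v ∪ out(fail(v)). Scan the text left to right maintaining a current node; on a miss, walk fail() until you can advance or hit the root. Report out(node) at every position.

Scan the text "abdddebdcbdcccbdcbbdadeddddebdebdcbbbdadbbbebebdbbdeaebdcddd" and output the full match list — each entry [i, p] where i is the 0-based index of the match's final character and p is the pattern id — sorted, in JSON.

Construct AC machine:
Trie nodes:
  0='ε' goto b→4 c→15 d→1 e→20
  1='d' goto a→2 d→9
  2='da' goto d→3
  3='dad' goto ·  ←P0
  4='b' goto b→18 e→5
  5='be' goto b→14 e→6
  6='bee' goto c→7
  7='beec' goto c→8
  8='beecc' goto ·  ←P1
  9='dd' goto d→10
  10='ddd' goto e→11
  11='ddde' goto b→12
  12='dddeb' goto d→13
  13='dddebd' goto ·  ←P2
  14='beb' goto ·  ←P3
  15='c' goto b→16
  16='cb' goto d→17
  17='cbd' goto ·  ←P4
  18='bb' goto d→19  ←P6
  19='bbd' goto ·  ←P5
  20='e' goto b→21
  21='eb' goto d→22
  22='ebd' goto ·  ←P7

Failure links (BFS by depth):
  fail(1) 'd': from fail(0)=0 chase 'd': 0 ⇒ 0;  out=∅∪out(0)=∅
  fail(4) 'b': from fail(0)=0 chase 'b': 0 ⇒ 0;  out=∅∪out(0)=∅
  fail(15) 'c': from fail(0)=0 chase 'c': 0 ⇒ 0;  out=∅∪out(0)=∅
  fail(20) 'e': from fail(0)=0 chase 'e': 0 ⇒ 0;  out=∅∪out(0)=∅
  fail(2) 'da': from fail(1)=0 chase 'a': 0 ⇒ 0;  out=∅∪out(0)=∅
  fail(5) 'be': from fail(4)=0 chase 'e': 0 ⇒ 20;  out=∅∪out(20)=∅
  fail(9) 'dd': from fail(1)=0 chase 'd': 0 ⇒ 1;  out=∅∪out(1)=∅
  fail(16) 'cb': from fail(15)=0 chase 'b': 0 ⇒ 4;  out=∅∪out(4)=∅
  fail(18) 'bb': from fail(4)=0 chase 'b': 0 ⇒ 4;  out={6}∪out(4)={6}
  fail(21) 'eb': from fail(20)=0 chase 'b': 0 ⇒ 4;  out=∅∪out(4)=∅
  fail(3) 'dad': from fail(2)=0 chase 'd': 0 ⇒ 1;  out={0}∪out(1)={0}
  fail(6) 'bee': from fail(5)=20 chase 'e': 20→0 ⇒ 20;  out=∅∪out(20)=∅
  fail(10) 'ddd': from fail(9)=1 chase 'd': 1 ⇒ 9;  out=∅∪out(9)=∅
  fail(14) 'beb': from fail(5)=20 chase 'b': 20 ⇒ 21;  out={3}∪out(21)={3}
  fail(17) 'cbd': from fail(16)=4 chase 'd': 4→0 ⇒ 1;  out={4}∪out(1)={4}
  fail(19) 'bbd': from fail(18)=4 chase 'd': 4→0 ⇒ 1;  out={5}∪out(1)={5}
  fail(22) 'ebd': from fail(21)=4 chase 'd': 4→0 ⇒ 1;  out={7}∪out(1)={7}
  fail(7) 'beec': from fail(6)=20 chase 'c': 20→0 ⇒ 15;  out=∅∪out(15)=∅
  fail(11) 'ddde': from fail(10)=9 chase 'e': 9→1→0 ⇒ 20;  out=∅∪out(20)=∅
  fail(8) 'beecc': from fail(7)=15 chase 'c': 15→0 ⇒ 15;  out={1}∪out(15)={1}
  fail(12) 'dddeb': from fail(11)=20 chase 'b': 20 ⇒ 21;  out=∅∪out(21)=∅
  fail(13) 'dddebd': from fail(12)=21 chase 'd': 21 ⇒ 22;  out={2}∪out(22)={2,7}

Scan:
[0] read 'a'  n0⇒n0
[1] read 'b'  n0⇒n4
[2] read 'd'  n4⇒n1 (via fail)
[3] read 'd'  n1⇒n9
[4] read 'd'  n9⇒n10
[5] read 'e'  n10⇒n11
[6] read 'b'  n11⇒n12
[7] read 'd'  n12⇒n13  → match P2@[2:7],P7@[5:7]
[8] read 'c'  n13⇒n15 (via fail)
[9] read 'b'  n15⇒n16
[10] read 'd'  n16⇒n17  → match P4@[8:10]
[11] read 'c'  n17⇒n15 (via fail)
[12] read 'c'  n15⇒n15 (via fail)
[13] read 'c'  n15⇒n15 (via fail)
[14] read 'b'  n15⇒n16
[15] read 'd'  n16⇒n17  → match P4@[13:15]
[16] read 'c'  n17⇒n15 (via fail)
[17] read 'b'  n15⇒n16
[18] read 'b'  n16⇒n18 (via fail)  → match P6@[17:18]
[19] read 'd'  n18⇒n19  → match P5@[17:19]
[20] read 'a'  n19⇒n2 (via fail)
[21] read 'd'  n2⇒n3  → match P0@[19:21]
[22] read 'e'  n3⇒n20 (via fail)
[23] read 'd'  n20⇒n1 (via fail)
[24] read 'd'  n1⇒n9
[25] read 'd'  n9⇒n10
[26] read 'd'  n10⇒n10 (via fail)
[27] read 'e'  n10⇒n11
[28] read 'b'  n11⇒n12
[29] read 'd'  n12⇒n13  → match P2@[24:29],P7@[27:29]
[30] read 'e'  n13⇒n20 (via fail)
[31] read 'b'  n20⇒n21
[32] read 'd'  n21⇒n22  → match P7@[30:32]
[33] read 'c'  n22⇒n15 (via fail)
[34] read 'b'  n15⇒n16
[35] read 'b'  n16⇒n18 (via fail)  → match P6@[34:35]
[36] read 'b'  n18⇒n18 (via fail)  → match P6@[35:36]
[37] read 'd'  n18⇒n19  → match P5@[35:37]
[38] read 'a'  n19⇒n2 (via fail)
[39] read 'd'  n2⇒n3  → match P0@[37:39]
[40] read 'b'  n3⇒n4 (via fail)
[41] read 'b'  n4⇒n18  → match P6@[40:41]
[42] read 'b'  n18⇒n18 (via fail)  → match P6@[41:42]
[43] read 'e'  n18⇒n5 (via fail)
[44] read 'b'  n5⇒n14  → match P3@[42:44]
[45] read 'e'  n14⇒n5 (via fail)
[46] read 'b'  n5⇒n14  → match P3@[44:46]
[47] read 'd'  n14⇒n22 (via fail)  → match P7@[45:47]
[48] read 'b'  n22⇒n4 (via fail)
[49] read 'b'  n4⇒n18  → match P6@[48:49]
[50] read 'd'  n18⇒n19  → match P5@[48:50]
[51] read 'e'  n19⇒n20 (via fail)
[52] read 'a'  n20⇒n0 (via fail)
[53] read 'e'  n0⇒n20
[54] read 'b'  n20⇒n21
[55] read 'd'  n21⇒n22  → match P7@[53:55]
[56] read 'c'  n22⇒n15 (via fail)
[57] read 'd'  n15⇒n1 (via fail)
[58] read 'd'  n1⇒n9
[59] read 'd'  n9⇒n10

Result: [[7,2],[7,7],[10,4],[15,4],[18,6],[19,5],[21,0],[29,2],[29,7],[32,7],[35,6],[36,6],[37,5],[39,0],[41,6],[42,6],[44,3],[46,3],[47,7],[49,6],[50,5],[55,7]]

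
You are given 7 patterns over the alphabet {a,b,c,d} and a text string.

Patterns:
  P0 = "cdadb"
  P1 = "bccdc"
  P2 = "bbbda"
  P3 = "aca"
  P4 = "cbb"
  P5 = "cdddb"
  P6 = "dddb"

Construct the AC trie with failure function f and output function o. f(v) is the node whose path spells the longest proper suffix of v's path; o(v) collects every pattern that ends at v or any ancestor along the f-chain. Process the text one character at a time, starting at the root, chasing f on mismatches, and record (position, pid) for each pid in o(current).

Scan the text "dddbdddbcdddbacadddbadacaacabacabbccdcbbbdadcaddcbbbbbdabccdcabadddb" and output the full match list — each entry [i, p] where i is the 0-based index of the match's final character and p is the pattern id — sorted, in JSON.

Build:
Trie nodes:
  0='ε' goto a→15 b→6 c→1 d→23
  1='c' goto b→18 d→2
  2='cd' goto a→3 d→20
  3='cda' goto d→4
  4='cdad' goto b→5
  5='cdadb' goto ·  [P0 ends]
  6='b' goto b→11 c→7
  7='bc' goto c→8
  8='bcc' goto d→9
  9='bccd' goto c→10
  10='bccdc' goto ·  [P1 ends]
  11='bb' goto b→12
  12='bbb' goto d→13
  13='bbbd' goto a→14
  14='bbbda' goto ·  [P2 ends]
  15='a' goto c→16
  16='ac' goto a→17
  17='aca' goto ·  [P3 ends]
  18='cb' goto b→19
  19='cbb' goto ·  [P4 ends]
  20='cdd' goto d→21
  21='cddd' goto b→22
  22='cdddb' goto ·  [P5 ends]
  23='d' goto d→24
  24='dd' goto d→25
  25='ddd' goto b→26
  26='dddb' goto ·  [P6 ends]

BFS fail/out derivation:
  fail(1) 'c': from fail(0)=0 chase 'c': 0 ⇒ 0;  out=∅∪out(0)=∅
  fail(6) 'b': from fail(0)=0 chase 'b': 0 ⇒ 0;  out=∅∪out(0)=∅
  fail(15) 'a': from fail(0)=0 chase 'a': 0 ⇒ 0;  out=∅∪out(0)=∅
  fail(23) 'd': from fail(0)=0 chase 'd': 0 ⇒ 0;  out=∅∪out(0)=∅
  fail(2) 'cd': from fail(1)=0 chase 'd': 0 ⇒ 23;  out=∅∪out(23)=∅
  fail(7) 'bc': from fail(6)=0 chase 'c': 0 ⇒ 1;  out=∅∪out(1)=∅
  fail(11) 'bb': from fail(6)=0 chase 'b': 0 ⇒ 6;  out=∅∪out(6)=∅
  fail(16) 'ac': from fail(15)=0 chase 'c': 0 ⇒ 1;  out=∅∪out(1)=∅
  fail(18) 'cb': from fail(1)=0 chase 'b': 0 ⇒ 6;  out=∅∪out(6)=∅
  fail(24) 'dd': from fail(23)=0 chase 'd': 0 ⇒ 23;  out=∅∪out(23)=∅
  fail(3) 'cda': from fail(2)=23 chase 'a': 23→0 ⇒ 15;  out=∅∪out(15)=∅
  fail(8) 'bcc': from fail(7)=1 chase 'c': 1→0 ⇒ 1;  out=∅∪out(1)=∅
  fail(12) 'bbb': from fail(11)=6 chase 'b': 6 ⇒ 11;  out=∅∪out(11)=∅
  fail(17) 'aca': from fail(16)=1 chase 'a': 1→0 ⇒ 15;  out={3}∪out(15)={3}
  fail(19) 'cbb': from fail(18)=6 chase 'b': 6 ⇒ 11;  out={4}∪out(11)={4}
  fail(20) 'cdd': from fail(2)=23 chase 'd': 23 ⇒ 24;  out=∅∪out(24)=∅
  fail(25) 'ddd': from fail(24)=23 chase 'd': 23 ⇒ 24;  out=∅∪out(24)=∅
  fail(4) 'cdad': from fail(3)=15 chase 'd': 15→0 ⇒ 23;  out=∅∪out(23)=∅
  fail(9) 'bccd': from fail(8)=1 chase 'd': 1 ⇒ 2;  out=∅∪out(2)=∅
  fail(13) 'bbbd': from fail(12)=11 chase 'd': 11→6→0 ⇒ 23;  out=∅∪out(23)=∅
  fail(21) 'cddd': from fail(20)=24 chase 'd': 24 ⇒ 25;  out=∅∪out(25)=∅
  fail(26) 'dddb': from fail(25)=24 chase 'b': 24→23→0 ⇒ 6;  out={6}∪out(6)={6}
  fail(5) 'cdadb': from fail(4)=23 chase 'b': 23→0 ⇒ 6;  out={0}∪out(6)={0}
  fail(10) 'bccdc': from fail(9)=2 chase 'c': 2→23→0 ⇒ 1;  out={1}∪out(1)={1}
  fail(14) 'bbbda': from fail(13)=23 chase 'a': 23→0 ⇒ 15;  out={2}∪out(15)={2}
  fail(22) 'cdddb': from fail(21)=25 chase 'b': 25 ⇒ 26;  out={5}∪out(26)={5,6}

Scan:
i=0 'd': node 0→23
i=1 'd': node 23→24
i=2 'd': node 24→25
i=3 'b': node 25→26  emit P6@[0:3]
i=4 'd': node 26→23 (via fail)
i=5 'd': node 23→24
i=6 'd': node 24→25
i=7 'b': node 25→26  emit P6@[4:7]
i=8 'c': node 26→7 (via fail)
i=9 'd': node 7→2 (via fail)
i=10 'd': node 2→20
i=11 'd': node 20→21
i=12 'b': node 21→22  emit P5@[8:12],P6@[9:12]
i=13 'a': node 22→15 (via fail)
i=14 'c': node 15→16
i=15 'a': node 16→17  emit P3@[13:15]
i=16 'd': node 17→23 (via fail)
i=17 'd': node 23→24
i=18 'd': node 24→25
i=19 'b': node 25→26  emit P6@[16:19]
i=20 'a': node 26→15 (via fail)
i=21 'd': node 15→23 (via fail)
i=22 'a': node 23→15 (via fail)
i=23 'c': node 15→16
i=24 'a': node 16→17  emit P3@[22:24]
i=25 'a': node 17→15 (via fail)
i=26 'c': node 15→16
i=27 'a': node 16→17  emit P3@[25:27]
i=28 'b': node 17→6 (via fail)
i=29 'a': node 6→15 (via fail)
i=30 'c': node 15→16
i=31 'a': node 16→17  emit P3@[29:31]
i=32 'b': node 17→6 (via fail)
i=33 'b': node 6→11
i=34 'c': node 11→7 (via fail)
i=35 'c': node 7→8
i=36 'd': node 8→9
i=37 'c': node 9→10  emit P1@[33:37]
i=38 'b': node 10→18 (via fail)
i=39 'b': node 18→19  emit P4@[37:39]
i=40 'b': node 19→12 (via fail)
i=41 'd': node 12→13
i=42 'a': node 13→14  emit P2@[38:42]
i=43 'd': node 14→23 (via fail)
i=44 'c': node 23→1 (via fail)
i=45 'a': node 1→15 (via fail)
i=46 'd': node 15→23 (via fail)
i=47 'd': node 23→24
i=48 'c': node 24→1 (via fail)
i=49 'b': node 1→18
i=50 'b': node 18→19  emit P4@[48:50]
i=51 'b': node 19→12 (via fail)
i=52 'b': node 12→12 (via fail)
i=53 'b': node 12→12 (via fail)
i=54 'd': node 12→13
i=55 'a': node 13→14  emit P2@[51:55]
i=56 'b': node 14→6 (via fail)
i=57 'c': node 6→7
i=58 'c': node 7→8
i=59 'd': node 8→9
i=60 'c': node 9→10  emit P1@[56:60]
i=61 'a': node 10→15 (via fail)
i=62 'b': node 15→6 (via fail)
i=63 'a': node 6→15 (via fail)
i=64 'd': node 15→23 (via fail)
i=65 'd': node 23→24
i=66 'd': node 24→25
i=67 'b': node 25→26  emit P6@[64:67]

Result: [[3,6],[7,6],[12,5],[12,6],[15,3],[19,6],[24,3],[27,3],[31,3],[37,1],[39,4],[42,2],[50,4],[55,2],[60,1],[67,6]]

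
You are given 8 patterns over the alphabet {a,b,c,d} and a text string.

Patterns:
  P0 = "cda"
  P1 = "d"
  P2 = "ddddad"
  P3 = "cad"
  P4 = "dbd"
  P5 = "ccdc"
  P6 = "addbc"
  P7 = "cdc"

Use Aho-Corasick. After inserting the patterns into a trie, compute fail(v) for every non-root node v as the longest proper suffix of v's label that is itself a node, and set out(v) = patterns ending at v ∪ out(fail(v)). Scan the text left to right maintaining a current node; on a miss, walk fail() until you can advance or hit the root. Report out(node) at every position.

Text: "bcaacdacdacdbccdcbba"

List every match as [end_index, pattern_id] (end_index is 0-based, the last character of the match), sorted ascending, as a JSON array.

Build automaton:
Trie (insert patterns):
  0='ε' goto a→17 c→1 d→4
  1='c' goto a→10 c→14 d→2
  2='cd' goto a→3 c→22
  3='cda' goto ·  [P0 ends]
  4='d' goto b→12 d→5  [P1 ends]
  5='dd' goto d→6
  6='ddd' goto d→7
  7='dddd' goto a→8
  8='dddda' goto d→9
  9='ddddad' goto ·  [P2 ends]
  10='ca' goto d→11
  11='cad' goto ·  [P3 ends]
  12='db' goto d→13
  13='dbd' goto ·  [P4 ends]
  14='cc' goto d→15
  15='ccd' goto c→16
  16='ccdc' goto ·  [P5 ends]
  17='a' goto d→18
  18='ad' goto d→19
  19='add' goto b→20
  20='addb' goto c→21
  21='addbc' goto ·  [P6 ends]
  22='cdc' goto ·  [P7 ends]

BFS fail/out derivation:
  n1('c'): parent n0 fail=0; on 'c' 0 → fail=0;  out ∅∪∅=∅
  n4('d'): parent n0 fail=0; on 'd' 0 → fail=0;  out {1}∪∅={1}
  n17('a'): parent n0 fail=0; on 'a' 0 → fail=0;  out ∅∪∅=∅
  n2('cd'): parent n1 fail=0; on 'd' 0 → fail=4;  out ∅∪{1}={1}
  n5('dd'): parent n4 fail=0; on 'd' 0 → fail=4;  out ∅∪{1}={1}
  n10('ca'): parent n1 fail=0; on 'a' 0 → fail=17;  out ∅∪∅=∅
  n12('db'): parent n4 fail=0; on 'b' 0 → fail=0;  out ∅∪∅=∅
  n14('cc'): parent n1 fail=0; on 'c' 0 → fail=1;  out ∅∪∅=∅
  n18('ad'): parent n17 fail=0; on 'd' 0 → fail=4;  out ∅∪{1}={1}
  n3('cda'): parent n2 fail=4; on 'a' 4→0 → fail=17;  out {0}∪∅={0}
  n6('ddd'): parent n5 fail=4; on 'd' 4 → fail=5;  out ∅∪{1}={1}
  n11('cad'): parent n10 fail=17; on 'd' 17 → fail=18;  out {3}∪{1}={1,3}
  n13('dbd'): parent n12 fail=0; on 'd' 0 → fail=4;  out {4}∪{1}={1,4}
  n15('ccd'): parent n14 fail=1; on 'd' 1 → fail=2;  out ∅∪{1}={1}
  n19('add'): parent n18 fail=4; on 'd' 4 → fail=5;  out ∅∪{1}={1}
  n22('cdc'): parent n2 fail=4; on 'c' 4→0 → fail=1;  out {7}∪∅={7}
  n7('dddd'): parent n6 fail=5; on 'd' 5 → fail=6;  out ∅∪{1}={1}
  n16('ccdc'): parent n15 fail=2; on 'c' 2 → fail=22;  out {5}∪{7}={5,7}
  n20('addb'): parent n19 fail=5; on 'b' 5→4 → fail=12;  out ∅∪∅=∅
  n8('dddda'): parent n7 fail=6; on 'a' 6→5→4→0 → fail=17;  out ∅∪∅=∅
  n21('addbc'): parent n20 fail=12; on 'c' 12→0 → fail=1;  out {6}∪∅={6}
  n9('ddddad'): parent n8 fail=17; on 'd' 17 → fail=18;  out {2}∪{1}={1,2}

Text stream:
i=0 'b': node 0→0
i=1 'c': node 0→1
i=2 'a': node 1→10
i=3 'a': node 10→17 (fail-walked)
i=4 'c': node 17→1 (fail-walked)
i=5 'd': node 1→2  → match P1@[5:5]
i=6 'a': node 2→3  → match P0@[4:6]
i=7 'c': node 3→1 (fail-walked)
i=8 'd': node 1→2  → match P1@[8:8]
i=9 'a': node 2→3  → match P0@[7:9]
i=10 'c': node 3→1 (fail-walked)
i=11 'd': node 1→2  → match P1@[11:11]
i=12 'b': node 2→12 (fail-walked)
i=13 'c': node 12→1 (fail-walked)
i=14 'c': node 1→14
i=15 'd': node 14→15  → match P1@[15:15]
i=16 'c': node 15→16  → match P5@[13:16],P7@[14:16]
i=17 'b': node 16→0 (fail-walked)
i=18 'b': node 0→0
i=19 'a': node 0→17

All matches (sorted): [[5,1],[6,0],[8,1],[9,0],[11,1],[15,1],[16,5],[16,7]]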